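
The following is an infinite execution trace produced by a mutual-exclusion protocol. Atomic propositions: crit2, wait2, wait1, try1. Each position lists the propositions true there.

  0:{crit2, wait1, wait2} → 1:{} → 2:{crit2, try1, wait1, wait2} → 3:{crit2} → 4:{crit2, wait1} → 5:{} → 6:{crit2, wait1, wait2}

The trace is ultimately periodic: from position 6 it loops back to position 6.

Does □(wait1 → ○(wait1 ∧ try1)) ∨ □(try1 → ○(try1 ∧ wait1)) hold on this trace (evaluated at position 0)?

Does not hold

wait1 → ○(wait1 ∧ try1) must hold at every position from 0 onward. It fails at position 0, so □(wait1 → ○(wait1 ∧ try1)) is false.
Positions where wait1 holds: 0, 2, 4, 6.
Check ○(wait1 ∧ try1) at each: 0→fails, 2→fails, 4→fails, 6→fails.
try1 → ○(try1 ∧ wait1) must hold at every position from 0 onward. It fails at position 2, so □(try1 → ○(try1 ∧ wait1)) is false.
Positions where try1 holds: 2.
Check ○(try1 ∧ wait1) at each: 2→fails.
At position 0: □(wait1 → ○(wait1 ∧ try1)) is false; □(try1 → ○(try1 ∧ wait1)) is false; so □(wait1 → ○(wait1 ∧ try1)) ∨ □(try1 → ○(try1 ∧ wait1)) is false.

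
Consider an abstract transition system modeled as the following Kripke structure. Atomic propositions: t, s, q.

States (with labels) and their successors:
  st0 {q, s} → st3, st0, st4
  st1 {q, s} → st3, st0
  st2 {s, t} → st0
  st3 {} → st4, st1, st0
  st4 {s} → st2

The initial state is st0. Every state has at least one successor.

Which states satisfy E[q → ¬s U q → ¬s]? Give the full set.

States satisfying q → ¬s: {st2, st3, st4}.
States satisfying E[q → ¬s U q → ¬s]: {st2, st3, st4}.

{st2, st3, st4}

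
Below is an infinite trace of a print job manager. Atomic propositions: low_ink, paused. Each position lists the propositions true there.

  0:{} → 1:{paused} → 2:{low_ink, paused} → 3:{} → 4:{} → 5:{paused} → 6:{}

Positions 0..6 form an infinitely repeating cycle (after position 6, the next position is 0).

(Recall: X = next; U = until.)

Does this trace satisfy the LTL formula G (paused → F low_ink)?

paused → F low_ink holds at every position 0..6, and those are all positions ever visited, so G (paused → F low_ink) holds.
Positions where paused holds: 1, 2, 5.
Check F low_ink at each: 1→ok, 2→ok, 5→ok.

Satisfied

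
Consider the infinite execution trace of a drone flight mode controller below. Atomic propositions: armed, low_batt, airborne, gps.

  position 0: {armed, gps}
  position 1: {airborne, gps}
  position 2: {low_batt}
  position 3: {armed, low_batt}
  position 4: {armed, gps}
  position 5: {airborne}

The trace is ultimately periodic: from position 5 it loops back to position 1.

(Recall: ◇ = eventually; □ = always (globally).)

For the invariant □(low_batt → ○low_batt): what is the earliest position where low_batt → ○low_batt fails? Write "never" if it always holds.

Check low_batt → ○low_batt at each position in order: 0 ✓, 1 ✓, 2 ✓.
At position 3 the labels are {armed, low_batt} and the next position 4 has {armed, gps}, so low_batt → ○low_batt is false there. This is the first violation.

3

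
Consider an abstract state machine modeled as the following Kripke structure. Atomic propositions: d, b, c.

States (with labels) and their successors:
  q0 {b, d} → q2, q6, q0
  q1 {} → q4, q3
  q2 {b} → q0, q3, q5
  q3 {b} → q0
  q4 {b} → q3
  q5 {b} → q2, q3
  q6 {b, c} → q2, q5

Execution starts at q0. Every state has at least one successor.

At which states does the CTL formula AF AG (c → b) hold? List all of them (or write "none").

States satisfying AG (c → b): {q0, q1, q2, q3, q4, q5, q6}.
States satisfying AF AG (c → b): {q0, q1, q2, q3, q4, q5, q6}.

{q0, q1, q2, q3, q4, q5, q6}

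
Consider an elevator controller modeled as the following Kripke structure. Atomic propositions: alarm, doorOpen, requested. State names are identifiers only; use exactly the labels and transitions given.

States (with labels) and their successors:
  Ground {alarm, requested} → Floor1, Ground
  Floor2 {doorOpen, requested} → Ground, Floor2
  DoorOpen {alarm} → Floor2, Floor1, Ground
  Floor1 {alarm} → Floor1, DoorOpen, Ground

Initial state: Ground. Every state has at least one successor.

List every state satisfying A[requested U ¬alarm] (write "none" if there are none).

{Floor2}

States satisfying requested: {Ground, Floor2}.
States satisfying ¬alarm: {Floor2}.
States satisfying A[requested U ¬alarm]: {Floor2}.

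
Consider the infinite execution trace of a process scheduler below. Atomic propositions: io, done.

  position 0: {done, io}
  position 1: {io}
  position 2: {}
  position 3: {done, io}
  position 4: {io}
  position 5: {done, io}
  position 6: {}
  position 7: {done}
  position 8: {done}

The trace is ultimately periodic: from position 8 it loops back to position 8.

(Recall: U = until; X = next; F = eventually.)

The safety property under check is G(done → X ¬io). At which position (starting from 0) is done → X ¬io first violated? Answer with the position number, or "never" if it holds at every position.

0

At position 0 the labels are {done, io} and the next position 1 has {io}, so done → X ¬io is false there. This is the first violation.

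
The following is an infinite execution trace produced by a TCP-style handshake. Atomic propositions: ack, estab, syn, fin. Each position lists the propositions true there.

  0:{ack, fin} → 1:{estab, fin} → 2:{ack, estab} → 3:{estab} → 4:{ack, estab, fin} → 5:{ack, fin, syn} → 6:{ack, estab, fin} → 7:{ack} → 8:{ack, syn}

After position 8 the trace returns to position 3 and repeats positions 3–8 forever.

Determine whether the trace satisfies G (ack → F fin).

Holds

ack → F fin holds at every position 0..8, and those are all positions ever visited, so G (ack → F fin) holds.
Positions where ack holds: 0, 2, 4, 5, 6, 7, 8.
Check F fin at each: 0→ok, 2→ok, 4→ok, 5→ok, 6→ok, 7→ok, 8→ok.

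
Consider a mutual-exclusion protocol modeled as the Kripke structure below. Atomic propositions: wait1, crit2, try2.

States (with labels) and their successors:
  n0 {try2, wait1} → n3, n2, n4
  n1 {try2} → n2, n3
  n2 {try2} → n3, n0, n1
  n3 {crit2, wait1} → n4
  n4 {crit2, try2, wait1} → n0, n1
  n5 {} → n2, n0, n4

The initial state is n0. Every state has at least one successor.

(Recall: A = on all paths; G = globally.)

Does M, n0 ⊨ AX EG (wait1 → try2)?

States satisfying EG (wait1 → try2): {n0, n1, n2, n4, n5}.
States satisfying AX EG (wait1 → try2): {n3, n4, n5}.
n0 ∉ Sat(AX EG (wait1 → try2)).

Violated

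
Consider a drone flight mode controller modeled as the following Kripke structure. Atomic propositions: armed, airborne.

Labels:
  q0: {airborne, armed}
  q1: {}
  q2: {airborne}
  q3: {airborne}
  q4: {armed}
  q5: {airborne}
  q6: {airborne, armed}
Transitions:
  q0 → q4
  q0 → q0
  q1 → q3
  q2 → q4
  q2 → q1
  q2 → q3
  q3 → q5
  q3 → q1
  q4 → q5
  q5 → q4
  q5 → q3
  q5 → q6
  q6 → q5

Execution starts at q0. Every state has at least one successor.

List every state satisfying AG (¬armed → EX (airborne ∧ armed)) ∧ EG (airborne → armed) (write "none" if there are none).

States satisfying ¬armed → EX (airborne ∧ armed): {q0, q4, q5, q6}.
States satisfying AG (¬armed → EX (airborne ∧ armed)): ∅.
States satisfying airborne → armed: {q0, q1, q4, q6}.
States satisfying EG (airborne → armed): {q0}.
States satisfying AG (¬armed → EX (airborne ∧ armed)) ∧ EG (airborne → armed): ∅.

none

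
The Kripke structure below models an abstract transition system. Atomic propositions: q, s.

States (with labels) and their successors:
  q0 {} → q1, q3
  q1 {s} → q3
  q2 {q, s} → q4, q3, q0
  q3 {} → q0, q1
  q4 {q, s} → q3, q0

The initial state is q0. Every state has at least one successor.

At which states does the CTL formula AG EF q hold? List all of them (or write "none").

none

States satisfying EF q: {q2, q4}.
States satisfying AG EF q: ∅.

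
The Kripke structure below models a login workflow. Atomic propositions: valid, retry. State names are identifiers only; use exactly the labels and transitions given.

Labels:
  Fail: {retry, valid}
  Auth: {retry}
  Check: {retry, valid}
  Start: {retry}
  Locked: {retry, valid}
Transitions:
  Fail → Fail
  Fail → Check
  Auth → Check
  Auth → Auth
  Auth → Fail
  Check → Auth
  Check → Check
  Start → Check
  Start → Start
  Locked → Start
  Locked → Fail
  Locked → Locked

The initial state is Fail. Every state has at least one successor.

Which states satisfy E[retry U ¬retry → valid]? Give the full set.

States satisfying retry: {Fail, Auth, Check, Start, Locked}.
States satisfying ¬retry → valid: {Fail, Auth, Check, Start, Locked}.
States satisfying E[retry U ¬retry → valid]: {Fail, Auth, Check, Start, Locked}.

{Fail, Auth, Check, Start, Locked}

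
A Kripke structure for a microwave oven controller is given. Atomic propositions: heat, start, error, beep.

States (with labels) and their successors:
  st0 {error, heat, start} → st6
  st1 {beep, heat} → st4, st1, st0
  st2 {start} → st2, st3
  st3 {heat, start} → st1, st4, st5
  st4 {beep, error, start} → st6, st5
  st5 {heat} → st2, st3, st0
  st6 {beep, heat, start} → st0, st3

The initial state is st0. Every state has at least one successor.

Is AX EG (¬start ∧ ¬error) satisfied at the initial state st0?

States satisfying EG (¬start ∧ ¬error): {st1}.
States satisfying AX EG (¬start ∧ ¬error): ∅.
st0 ∉ Sat(AX EG (¬start ∧ ¬error)).

Violated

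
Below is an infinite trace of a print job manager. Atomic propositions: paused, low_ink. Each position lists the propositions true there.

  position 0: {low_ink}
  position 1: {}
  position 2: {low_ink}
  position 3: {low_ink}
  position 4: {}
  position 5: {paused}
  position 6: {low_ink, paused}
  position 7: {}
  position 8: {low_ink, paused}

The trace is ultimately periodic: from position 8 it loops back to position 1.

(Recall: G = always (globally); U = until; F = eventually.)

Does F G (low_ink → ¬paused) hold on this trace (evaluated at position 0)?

Violated

G (low_ink → ¬paused) is false at every position 0..8, so it never becomes true and F G (low_ink → ¬paused) fails.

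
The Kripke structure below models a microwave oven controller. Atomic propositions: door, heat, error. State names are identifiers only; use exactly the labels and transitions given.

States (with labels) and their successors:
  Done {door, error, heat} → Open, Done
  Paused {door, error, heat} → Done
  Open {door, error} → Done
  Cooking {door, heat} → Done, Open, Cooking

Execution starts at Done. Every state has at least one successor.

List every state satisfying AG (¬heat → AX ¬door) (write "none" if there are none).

none

States satisfying ¬heat → AX ¬door: {Done, Paused, Cooking}.
States satisfying AG (¬heat → AX ¬door): ∅.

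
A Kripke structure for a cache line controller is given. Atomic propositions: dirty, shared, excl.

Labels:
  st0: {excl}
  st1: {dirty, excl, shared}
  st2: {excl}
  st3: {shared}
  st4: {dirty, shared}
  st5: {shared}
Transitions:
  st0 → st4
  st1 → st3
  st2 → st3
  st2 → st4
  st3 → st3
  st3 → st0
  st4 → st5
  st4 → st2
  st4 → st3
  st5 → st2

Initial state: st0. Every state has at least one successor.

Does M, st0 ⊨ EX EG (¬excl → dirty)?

Satisfied

States satisfying EG (¬excl → dirty): {st0, st2, st4}.
States satisfying EX EG (¬excl → dirty): {st0, st2, st3, st4, st5}.
st0 ∈ Sat(EX EG (¬excl → dirty)).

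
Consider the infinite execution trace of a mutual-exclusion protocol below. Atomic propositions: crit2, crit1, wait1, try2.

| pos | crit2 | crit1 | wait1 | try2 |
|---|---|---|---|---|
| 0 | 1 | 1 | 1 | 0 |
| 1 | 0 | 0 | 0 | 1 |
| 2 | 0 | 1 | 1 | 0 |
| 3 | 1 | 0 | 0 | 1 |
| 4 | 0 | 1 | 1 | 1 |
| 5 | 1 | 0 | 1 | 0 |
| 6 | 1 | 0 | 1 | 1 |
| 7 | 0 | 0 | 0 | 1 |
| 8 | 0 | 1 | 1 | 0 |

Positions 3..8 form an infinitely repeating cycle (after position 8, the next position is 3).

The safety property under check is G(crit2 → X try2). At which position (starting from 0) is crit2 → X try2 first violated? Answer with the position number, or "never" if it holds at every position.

crit2 → X try2 holds at every position 0..8, and those are all the positions the trace ever visits, so the invariant G(crit2 → X try2) is never violated.

never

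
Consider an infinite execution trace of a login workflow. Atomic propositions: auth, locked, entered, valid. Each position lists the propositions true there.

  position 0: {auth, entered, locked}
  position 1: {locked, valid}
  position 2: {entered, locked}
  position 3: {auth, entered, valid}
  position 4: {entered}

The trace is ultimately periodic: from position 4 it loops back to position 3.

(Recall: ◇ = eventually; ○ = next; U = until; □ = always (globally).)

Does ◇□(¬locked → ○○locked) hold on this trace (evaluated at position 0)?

Does not hold

□(¬locked → ○○locked) is false at every position 0..4, so it never becomes true and ◇□(¬locked → ○○locked) fails.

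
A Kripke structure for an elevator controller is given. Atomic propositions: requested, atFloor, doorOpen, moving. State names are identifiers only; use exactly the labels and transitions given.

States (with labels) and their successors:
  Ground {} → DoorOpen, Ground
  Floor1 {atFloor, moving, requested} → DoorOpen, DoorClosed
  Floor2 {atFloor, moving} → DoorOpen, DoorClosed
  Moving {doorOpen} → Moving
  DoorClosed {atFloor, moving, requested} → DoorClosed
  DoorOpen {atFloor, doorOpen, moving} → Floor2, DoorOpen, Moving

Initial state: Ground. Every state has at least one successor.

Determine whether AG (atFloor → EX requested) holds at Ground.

States satisfying atFloor → EX requested: {Ground, Floor1, Floor2, Moving, DoorClosed}.
States satisfying AG (atFloor → EX requested): {Moving, DoorClosed}.
DoorOpen is reachable from Ground and violates atFloor → EX requested, so AG fails at Ground.
Ground ∉ Sat(AG (atFloor → EX requested)).

Violated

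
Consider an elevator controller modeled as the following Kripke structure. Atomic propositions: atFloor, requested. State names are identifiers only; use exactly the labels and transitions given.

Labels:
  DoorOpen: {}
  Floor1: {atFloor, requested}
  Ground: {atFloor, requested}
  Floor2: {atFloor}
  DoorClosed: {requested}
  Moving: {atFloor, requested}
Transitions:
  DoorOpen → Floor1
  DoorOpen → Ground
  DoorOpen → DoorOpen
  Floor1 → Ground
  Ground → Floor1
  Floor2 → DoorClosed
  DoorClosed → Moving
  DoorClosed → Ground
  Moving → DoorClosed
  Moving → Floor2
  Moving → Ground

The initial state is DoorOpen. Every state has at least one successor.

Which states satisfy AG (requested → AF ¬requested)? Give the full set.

none

States satisfying requested → AF ¬requested: {DoorOpen, Floor2}.
States satisfying AG (requested → AF ¬requested): ∅.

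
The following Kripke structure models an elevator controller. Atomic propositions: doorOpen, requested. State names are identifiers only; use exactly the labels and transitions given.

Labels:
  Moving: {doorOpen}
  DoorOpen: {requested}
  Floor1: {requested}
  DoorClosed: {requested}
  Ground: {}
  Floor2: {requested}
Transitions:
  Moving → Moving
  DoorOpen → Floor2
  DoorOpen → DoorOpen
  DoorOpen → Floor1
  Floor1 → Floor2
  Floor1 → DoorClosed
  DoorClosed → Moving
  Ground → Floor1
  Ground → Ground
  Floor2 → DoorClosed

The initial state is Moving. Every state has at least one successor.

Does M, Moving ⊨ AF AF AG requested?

No

States satisfying AF AG requested: ∅.
States satisfying AF AF AG requested: ∅.
There is a path from Moving along which AF AG requested never holds.
Moving ∉ Sat(AF AF AG requested).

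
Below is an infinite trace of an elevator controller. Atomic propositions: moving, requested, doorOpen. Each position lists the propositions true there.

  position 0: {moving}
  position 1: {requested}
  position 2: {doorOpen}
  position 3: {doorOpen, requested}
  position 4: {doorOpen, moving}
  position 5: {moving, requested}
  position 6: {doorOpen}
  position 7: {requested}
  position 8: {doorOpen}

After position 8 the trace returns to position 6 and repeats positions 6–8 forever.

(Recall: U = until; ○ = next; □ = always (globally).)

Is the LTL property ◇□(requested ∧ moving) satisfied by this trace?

Violated

□(requested ∧ moving) is false at every position 0..8, so it never becomes true and ◇□(requested ∧ moving) fails.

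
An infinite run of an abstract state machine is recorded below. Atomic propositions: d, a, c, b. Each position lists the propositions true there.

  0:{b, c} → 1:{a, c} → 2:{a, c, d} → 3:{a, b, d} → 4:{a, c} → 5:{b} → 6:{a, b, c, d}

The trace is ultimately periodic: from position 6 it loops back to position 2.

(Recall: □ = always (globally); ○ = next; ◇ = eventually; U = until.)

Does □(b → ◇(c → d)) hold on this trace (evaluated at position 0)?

b → ◇(c → d) holds at every position 0..6, and those are all positions ever visited, so □(b → ◇(c → d)) holds.
Positions where b holds: 0, 3, 5, 6.
Check ◇(c → d) at each: 0→ok, 3→ok, 5→ok, 6→ok.

Holds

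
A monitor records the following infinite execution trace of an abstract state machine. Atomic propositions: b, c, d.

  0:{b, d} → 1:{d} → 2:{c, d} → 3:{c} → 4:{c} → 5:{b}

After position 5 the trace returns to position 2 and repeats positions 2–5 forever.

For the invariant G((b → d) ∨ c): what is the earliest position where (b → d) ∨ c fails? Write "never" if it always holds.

5

Check (b → d) ∨ c at each position in order: 0 ✓, 1 ✓, 2 ✓, 3 ✓, 4 ✓.
At position 5 the labels are {b}, so (b → d) ∨ c is false there. This is the first violation.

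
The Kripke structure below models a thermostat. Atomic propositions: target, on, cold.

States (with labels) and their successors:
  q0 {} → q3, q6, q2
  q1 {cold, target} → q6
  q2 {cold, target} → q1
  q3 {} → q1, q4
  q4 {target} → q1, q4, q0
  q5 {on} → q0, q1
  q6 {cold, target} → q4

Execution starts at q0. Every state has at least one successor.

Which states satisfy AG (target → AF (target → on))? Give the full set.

States satisfying target → AF (target → on): {q0, q3, q5}.
States satisfying AG (target → AF (target → on)): ∅.

none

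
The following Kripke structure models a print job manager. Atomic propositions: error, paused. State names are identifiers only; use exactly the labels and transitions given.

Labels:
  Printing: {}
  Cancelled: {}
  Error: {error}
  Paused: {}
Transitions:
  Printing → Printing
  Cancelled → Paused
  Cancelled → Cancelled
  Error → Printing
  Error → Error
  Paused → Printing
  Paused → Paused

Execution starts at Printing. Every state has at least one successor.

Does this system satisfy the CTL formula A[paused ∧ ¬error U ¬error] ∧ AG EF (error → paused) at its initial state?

States satisfying paused ∧ ¬error: ∅.
States satisfying ¬error: {Printing, Cancelled, Paused}.
States satisfying A[paused ∧ ¬error U ¬error]: {Printing, Cancelled, Paused}.
States satisfying EF (error → paused): {Printing, Cancelled, Error, Paused}.
States satisfying AG EF (error → paused): {Printing, Cancelled, Error, Paused}.
States satisfying A[paused ∧ ¬error U ¬error] ∧ AG EF (error → paused): {Printing, Cancelled, Paused}.
Printing ∈ Sat(A[paused ∧ ¬error U ¬error] ∧ AG EF (error → paused)).

Yes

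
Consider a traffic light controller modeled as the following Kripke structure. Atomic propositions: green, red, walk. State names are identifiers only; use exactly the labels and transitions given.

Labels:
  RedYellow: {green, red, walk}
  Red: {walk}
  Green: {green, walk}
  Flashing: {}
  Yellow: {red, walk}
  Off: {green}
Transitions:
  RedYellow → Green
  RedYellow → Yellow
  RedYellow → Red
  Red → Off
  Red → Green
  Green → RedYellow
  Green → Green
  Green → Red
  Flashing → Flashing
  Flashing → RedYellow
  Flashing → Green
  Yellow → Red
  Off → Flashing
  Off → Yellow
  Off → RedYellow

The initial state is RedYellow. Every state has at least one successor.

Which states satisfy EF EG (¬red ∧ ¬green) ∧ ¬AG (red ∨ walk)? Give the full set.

States satisfying EG (¬red ∧ ¬green): {Flashing}.
States satisfying EF EG (¬red ∧ ¬green): {RedYellow, Red, Green, Flashing, Yellow, Off}.
States satisfying red ∨ walk: {RedYellow, Red, Green, Yellow}.
States satisfying AG (red ∨ walk): ∅.
States satisfying ¬AG (red ∨ walk): {RedYellow, Red, Green, Flashing, Yellow, Off}.
States satisfying EF EG (¬red ∧ ¬green) ∧ ¬AG (red ∨ walk): {RedYellow, Red, Green, Flashing, Yellow, Off}.

{RedYellow, Red, Green, Flashing, Yellow, Off}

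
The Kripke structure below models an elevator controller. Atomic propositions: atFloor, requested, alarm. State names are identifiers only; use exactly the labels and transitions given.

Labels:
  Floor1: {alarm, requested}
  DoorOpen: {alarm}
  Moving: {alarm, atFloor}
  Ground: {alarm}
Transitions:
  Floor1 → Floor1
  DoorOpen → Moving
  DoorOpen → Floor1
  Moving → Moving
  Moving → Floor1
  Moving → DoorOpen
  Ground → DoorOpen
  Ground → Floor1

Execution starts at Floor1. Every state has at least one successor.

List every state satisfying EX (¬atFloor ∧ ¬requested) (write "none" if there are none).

{Moving, Ground}

States satisfying ¬atFloor ∧ ¬requested: {DoorOpen, Ground}.
States satisfying EX (¬atFloor ∧ ¬requested): {Moving, Ground}.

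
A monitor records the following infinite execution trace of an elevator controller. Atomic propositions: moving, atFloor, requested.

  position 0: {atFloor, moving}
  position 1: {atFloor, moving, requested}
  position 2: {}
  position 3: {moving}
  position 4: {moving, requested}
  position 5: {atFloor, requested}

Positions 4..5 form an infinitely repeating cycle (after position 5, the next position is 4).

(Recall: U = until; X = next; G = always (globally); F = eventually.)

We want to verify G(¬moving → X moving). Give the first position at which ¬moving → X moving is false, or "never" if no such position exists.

never

¬moving → X moving holds at every position 0..5, and those are all the positions the trace ever visits, so the invariant G(¬moving → X moving) is never violated.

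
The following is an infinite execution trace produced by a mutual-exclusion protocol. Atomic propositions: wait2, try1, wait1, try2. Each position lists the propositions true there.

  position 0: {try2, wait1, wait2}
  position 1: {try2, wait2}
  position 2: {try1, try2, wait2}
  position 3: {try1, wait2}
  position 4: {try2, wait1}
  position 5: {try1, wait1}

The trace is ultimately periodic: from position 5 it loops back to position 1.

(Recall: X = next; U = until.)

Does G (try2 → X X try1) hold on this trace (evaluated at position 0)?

try2 → X X try1 must hold at every position from 0 onward. It fails at position 2, so G (try2 → X X try1) is false.
Positions where try2 holds: 0, 1, 2, 4.
Check X X try1 at each: 0→ok, 1→ok, 2→fails, 4→fails.

Violated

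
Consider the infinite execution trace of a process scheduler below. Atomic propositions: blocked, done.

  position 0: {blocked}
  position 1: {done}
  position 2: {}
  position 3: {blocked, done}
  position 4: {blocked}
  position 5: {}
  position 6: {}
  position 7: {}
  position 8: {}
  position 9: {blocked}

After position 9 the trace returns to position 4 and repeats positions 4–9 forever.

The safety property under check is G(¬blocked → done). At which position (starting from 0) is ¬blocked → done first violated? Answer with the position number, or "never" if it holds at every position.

Check ¬blocked → done at each position in order: 0 ✓, 1 ✓.
At position 2 the labels are {}, so ¬blocked → done is false there. This is the first violation.

2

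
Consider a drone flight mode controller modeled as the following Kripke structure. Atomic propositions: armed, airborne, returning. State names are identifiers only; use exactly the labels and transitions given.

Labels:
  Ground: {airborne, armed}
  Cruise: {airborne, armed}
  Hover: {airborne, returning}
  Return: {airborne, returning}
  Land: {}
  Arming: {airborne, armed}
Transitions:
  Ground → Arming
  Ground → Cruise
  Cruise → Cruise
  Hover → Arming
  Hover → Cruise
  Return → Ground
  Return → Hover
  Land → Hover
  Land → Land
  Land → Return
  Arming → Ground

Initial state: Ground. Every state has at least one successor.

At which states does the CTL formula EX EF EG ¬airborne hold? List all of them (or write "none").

States satisfying EF EG ¬airborne: {Land}.
States satisfying EX EF EG ¬airborne: {Land}.

{Land}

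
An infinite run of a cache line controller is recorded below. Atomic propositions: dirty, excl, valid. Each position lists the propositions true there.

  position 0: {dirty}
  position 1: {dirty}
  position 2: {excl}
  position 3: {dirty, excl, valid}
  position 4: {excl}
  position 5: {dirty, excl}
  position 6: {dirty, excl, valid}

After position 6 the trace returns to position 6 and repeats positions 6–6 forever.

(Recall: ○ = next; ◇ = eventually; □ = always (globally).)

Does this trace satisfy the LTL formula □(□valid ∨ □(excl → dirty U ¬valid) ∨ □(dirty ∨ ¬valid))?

Yes

□valid ∨ □(excl → dirty U ¬valid) ∨ □(dirty ∨ ¬valid) holds at every position 0..6, and those are all positions ever visited, so □(□valid ∨ □(excl → dirty U ¬valid) ∨ □(dirty ∨ ¬valid)) holds.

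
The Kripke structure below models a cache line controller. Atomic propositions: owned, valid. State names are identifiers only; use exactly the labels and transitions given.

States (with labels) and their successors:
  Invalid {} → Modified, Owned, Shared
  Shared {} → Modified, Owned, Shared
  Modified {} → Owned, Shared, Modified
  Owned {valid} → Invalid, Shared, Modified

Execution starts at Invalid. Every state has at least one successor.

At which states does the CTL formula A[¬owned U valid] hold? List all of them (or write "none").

States satisfying ¬owned: {Invalid, Shared, Modified, Owned}.
States satisfying valid: {Owned}.
States satisfying A[¬owned U valid]: {Owned}.

{Owned}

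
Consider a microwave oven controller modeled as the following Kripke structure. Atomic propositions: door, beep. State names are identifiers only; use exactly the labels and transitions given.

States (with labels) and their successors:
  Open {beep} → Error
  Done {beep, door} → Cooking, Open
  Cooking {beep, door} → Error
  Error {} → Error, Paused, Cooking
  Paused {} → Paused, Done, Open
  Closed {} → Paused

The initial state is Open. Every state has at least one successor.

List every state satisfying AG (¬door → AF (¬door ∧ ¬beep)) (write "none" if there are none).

{Open, Done, Cooking, Error, Paused, Closed}

States satisfying ¬door → AF (¬door ∧ ¬beep): {Open, Done, Cooking, Error, Paused, Closed}.
States satisfying AG (¬door → AF (¬door ∧ ¬beep)): {Open, Done, Cooking, Error, Paused, Closed}.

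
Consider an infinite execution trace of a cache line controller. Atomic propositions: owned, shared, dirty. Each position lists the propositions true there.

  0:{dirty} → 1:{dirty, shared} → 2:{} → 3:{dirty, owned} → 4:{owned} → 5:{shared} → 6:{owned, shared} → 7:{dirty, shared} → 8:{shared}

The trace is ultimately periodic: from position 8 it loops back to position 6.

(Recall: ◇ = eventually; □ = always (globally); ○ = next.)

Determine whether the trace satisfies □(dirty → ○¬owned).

dirty → ○¬owned must hold at every position from 0 onward. It fails at position 3, so □(dirty → ○¬owned) is false.
Positions where dirty holds: 0, 1, 3, 7.
Check ○¬owned at each: 0→ok, 1→ok, 3→fails, 7→ok.

No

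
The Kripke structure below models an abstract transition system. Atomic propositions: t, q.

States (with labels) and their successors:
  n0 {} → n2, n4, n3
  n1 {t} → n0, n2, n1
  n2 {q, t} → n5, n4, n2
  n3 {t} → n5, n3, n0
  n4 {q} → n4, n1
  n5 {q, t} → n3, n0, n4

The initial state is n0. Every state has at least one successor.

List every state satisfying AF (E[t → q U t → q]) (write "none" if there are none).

{n0, n2, n4, n5}

States satisfying E[t → q U t → q]: {n0, n2, n4, n5}.
States satisfying AF (E[t → q U t → q]): {n0, n2, n4, n5}.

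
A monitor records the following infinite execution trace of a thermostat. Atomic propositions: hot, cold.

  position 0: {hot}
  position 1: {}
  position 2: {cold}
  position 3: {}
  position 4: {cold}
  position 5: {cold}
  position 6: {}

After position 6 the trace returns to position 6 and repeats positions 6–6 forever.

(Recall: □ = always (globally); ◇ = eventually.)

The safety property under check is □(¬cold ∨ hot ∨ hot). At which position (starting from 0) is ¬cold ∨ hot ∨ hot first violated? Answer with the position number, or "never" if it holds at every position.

2

Check ¬cold ∨ hot ∨ hot at each position in order: 0 ✓, 1 ✓.
At position 2 the labels are {cold}, so ¬cold ∨ hot ∨ hot is false there. This is the first violation.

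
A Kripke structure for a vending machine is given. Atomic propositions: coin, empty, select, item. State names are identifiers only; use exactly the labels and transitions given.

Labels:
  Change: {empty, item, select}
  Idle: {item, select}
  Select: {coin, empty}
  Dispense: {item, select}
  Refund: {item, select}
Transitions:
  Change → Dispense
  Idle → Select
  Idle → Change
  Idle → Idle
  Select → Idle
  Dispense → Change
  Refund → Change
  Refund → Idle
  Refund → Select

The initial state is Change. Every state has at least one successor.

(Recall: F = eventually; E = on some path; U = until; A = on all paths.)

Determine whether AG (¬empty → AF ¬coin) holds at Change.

States satisfying ¬empty → AF ¬coin: {Change, Idle, Select, Dispense, Refund}.
States satisfying AG (¬empty → AF ¬coin): {Change, Idle, Select, Dispense, Refund}.
Every state reachable from Change satisfies ¬empty → AF ¬coin.
Change ∈ Sat(AG (¬empty → AF ¬coin)).

Satisfied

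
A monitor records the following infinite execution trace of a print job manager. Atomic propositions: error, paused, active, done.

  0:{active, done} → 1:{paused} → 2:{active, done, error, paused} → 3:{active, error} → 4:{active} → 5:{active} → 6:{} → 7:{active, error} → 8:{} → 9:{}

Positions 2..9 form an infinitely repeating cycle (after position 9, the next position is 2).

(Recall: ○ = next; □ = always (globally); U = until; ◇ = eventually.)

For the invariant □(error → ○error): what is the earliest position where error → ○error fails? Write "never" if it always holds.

Check error → ○error at each position in order: 0 ✓, 1 ✓, 2 ✓.
At position 3 the labels are {active, error} and the next position 4 has {active}, so error → ○error is false there. This is the first violation.

3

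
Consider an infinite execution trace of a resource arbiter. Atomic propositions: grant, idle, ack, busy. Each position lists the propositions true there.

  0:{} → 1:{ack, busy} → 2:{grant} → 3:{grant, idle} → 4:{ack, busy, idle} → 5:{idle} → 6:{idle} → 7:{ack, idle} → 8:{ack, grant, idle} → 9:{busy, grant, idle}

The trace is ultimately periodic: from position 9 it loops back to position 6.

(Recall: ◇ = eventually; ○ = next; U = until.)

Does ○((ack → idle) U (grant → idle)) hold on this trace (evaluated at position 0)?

The position after 0 is 1; (ack → idle) U (grant → idle) is true there.

Satisfied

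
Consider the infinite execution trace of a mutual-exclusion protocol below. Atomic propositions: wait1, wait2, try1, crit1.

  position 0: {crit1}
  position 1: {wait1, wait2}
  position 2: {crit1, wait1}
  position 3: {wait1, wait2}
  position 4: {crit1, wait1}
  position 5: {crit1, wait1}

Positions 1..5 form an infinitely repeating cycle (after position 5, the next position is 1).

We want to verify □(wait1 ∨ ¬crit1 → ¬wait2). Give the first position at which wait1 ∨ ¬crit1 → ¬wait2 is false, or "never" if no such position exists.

1

Check wait1 ∨ ¬crit1 → ¬wait2 at each position in order: 0 ✓.
At position 1 the labels are {wait1, wait2}, so wait1 ∨ ¬crit1 → ¬wait2 is false there. This is the first violation.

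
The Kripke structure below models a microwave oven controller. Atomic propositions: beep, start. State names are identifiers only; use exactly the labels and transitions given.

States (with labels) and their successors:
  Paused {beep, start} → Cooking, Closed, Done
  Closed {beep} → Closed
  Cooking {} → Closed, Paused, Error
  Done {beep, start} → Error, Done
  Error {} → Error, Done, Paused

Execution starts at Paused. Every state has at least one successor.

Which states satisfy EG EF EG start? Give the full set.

{Paused, Cooking, Done, Error}

States satisfying EF EG start: {Paused, Cooking, Done, Error}.
States satisfying EG EF EG start: {Paused, Cooking, Done, Error}.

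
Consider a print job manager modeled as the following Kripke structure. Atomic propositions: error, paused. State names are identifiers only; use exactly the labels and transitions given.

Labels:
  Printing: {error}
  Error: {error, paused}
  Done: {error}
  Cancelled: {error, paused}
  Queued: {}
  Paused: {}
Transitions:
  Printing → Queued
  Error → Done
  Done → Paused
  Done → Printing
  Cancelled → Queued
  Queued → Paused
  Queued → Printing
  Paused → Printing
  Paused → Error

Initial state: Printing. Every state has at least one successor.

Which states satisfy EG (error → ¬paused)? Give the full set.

{Printing, Done, Queued, Paused}

States satisfying error → ¬paused: {Printing, Done, Queued, Paused}.
States satisfying EG (error → ¬paused): {Printing, Done, Queued, Paused}.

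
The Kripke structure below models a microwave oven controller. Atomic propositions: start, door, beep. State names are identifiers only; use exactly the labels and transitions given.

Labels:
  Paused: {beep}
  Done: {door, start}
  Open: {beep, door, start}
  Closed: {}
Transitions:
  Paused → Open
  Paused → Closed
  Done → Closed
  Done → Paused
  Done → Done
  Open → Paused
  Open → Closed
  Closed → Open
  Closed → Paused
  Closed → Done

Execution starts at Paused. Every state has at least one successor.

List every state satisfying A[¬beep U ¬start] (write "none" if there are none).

{Paused, Closed}

States satisfying ¬beep: {Done, Closed}.
States satisfying ¬start: {Paused, Closed}.
States satisfying A[¬beep U ¬start]: {Paused, Closed}.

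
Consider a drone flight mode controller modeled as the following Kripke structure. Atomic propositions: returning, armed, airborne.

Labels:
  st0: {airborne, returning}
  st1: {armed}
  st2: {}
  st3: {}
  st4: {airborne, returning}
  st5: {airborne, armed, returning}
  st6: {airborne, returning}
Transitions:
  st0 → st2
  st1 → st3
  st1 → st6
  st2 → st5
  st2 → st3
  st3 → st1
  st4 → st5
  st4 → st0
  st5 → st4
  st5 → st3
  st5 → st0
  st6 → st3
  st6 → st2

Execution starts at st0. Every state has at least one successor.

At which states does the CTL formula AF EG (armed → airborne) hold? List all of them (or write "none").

{st0, st2, st4, st5, st6}

States satisfying EG (armed → airborne): {st0, st2, st4, st5, st6}.
States satisfying AF EG (armed → airborne): {st0, st2, st4, st5, st6}.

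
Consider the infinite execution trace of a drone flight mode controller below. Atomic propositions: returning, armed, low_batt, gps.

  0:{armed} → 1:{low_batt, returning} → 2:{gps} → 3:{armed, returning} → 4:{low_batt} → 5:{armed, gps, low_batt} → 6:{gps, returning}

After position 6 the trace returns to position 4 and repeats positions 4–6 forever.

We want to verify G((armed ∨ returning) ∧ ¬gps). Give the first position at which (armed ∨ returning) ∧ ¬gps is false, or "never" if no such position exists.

Check (armed ∨ returning) ∧ ¬gps at each position in order: 0 ✓, 1 ✓.
At position 2 the labels are {gps}, so (armed ∨ returning) ∧ ¬gps is false there. This is the first violation.

2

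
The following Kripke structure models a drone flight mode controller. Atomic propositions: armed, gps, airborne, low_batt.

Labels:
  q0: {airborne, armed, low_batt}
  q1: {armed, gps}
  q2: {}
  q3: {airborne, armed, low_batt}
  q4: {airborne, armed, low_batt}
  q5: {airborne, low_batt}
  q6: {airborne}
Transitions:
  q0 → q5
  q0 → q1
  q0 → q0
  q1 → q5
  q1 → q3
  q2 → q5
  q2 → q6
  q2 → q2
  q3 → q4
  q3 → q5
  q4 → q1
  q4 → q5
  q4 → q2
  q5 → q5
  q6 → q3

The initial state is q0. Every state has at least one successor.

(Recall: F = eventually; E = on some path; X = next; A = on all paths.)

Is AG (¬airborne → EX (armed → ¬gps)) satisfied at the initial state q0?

Holds

States satisfying ¬airborne → EX (armed → ¬gps): {q0, q1, q2, q3, q4, q5, q6}.
States satisfying AG (¬airborne → EX (armed → ¬gps)): {q0, q1, q2, q3, q4, q5, q6}.
Every state reachable from q0 satisfies ¬airborne → EX (armed → ¬gps).
q0 ∈ Sat(AG (¬airborne → EX (armed → ¬gps))).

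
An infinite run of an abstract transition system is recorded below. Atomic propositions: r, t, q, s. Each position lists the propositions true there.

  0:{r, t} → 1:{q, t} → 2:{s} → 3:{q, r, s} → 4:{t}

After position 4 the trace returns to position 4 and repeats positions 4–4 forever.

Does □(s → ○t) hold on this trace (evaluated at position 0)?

No

s → ○t must hold at every position from 0 onward. It fails at position 2, so □(s → ○t) is false.
Positions where s holds: 2, 3.
Check ○t at each: 2→fails, 3→ok.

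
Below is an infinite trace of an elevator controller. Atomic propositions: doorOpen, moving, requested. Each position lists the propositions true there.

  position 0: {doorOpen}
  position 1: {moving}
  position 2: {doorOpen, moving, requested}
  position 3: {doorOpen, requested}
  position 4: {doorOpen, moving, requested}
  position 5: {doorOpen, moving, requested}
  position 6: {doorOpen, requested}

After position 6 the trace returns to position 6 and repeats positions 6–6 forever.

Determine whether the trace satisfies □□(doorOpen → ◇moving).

Violated

□(doorOpen → ◇moving) must hold at every position from 0 onward. It fails at position 0, so □□(doorOpen → ◇moving) is false.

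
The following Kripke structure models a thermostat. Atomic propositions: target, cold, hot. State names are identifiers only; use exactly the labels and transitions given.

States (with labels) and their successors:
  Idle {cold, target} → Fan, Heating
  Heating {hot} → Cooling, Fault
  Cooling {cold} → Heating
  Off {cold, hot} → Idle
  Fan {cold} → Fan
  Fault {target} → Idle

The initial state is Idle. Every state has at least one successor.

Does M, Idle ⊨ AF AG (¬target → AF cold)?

Holds

States satisfying AG (¬target → AF cold): {Idle, Heating, Cooling, Off, Fan, Fault}.
States satisfying AF AG (¬target → AF cold): {Idle, Heating, Cooling, Off, Fan, Fault}.
Idle ∈ Sat(AF AG (¬target → AF cold)).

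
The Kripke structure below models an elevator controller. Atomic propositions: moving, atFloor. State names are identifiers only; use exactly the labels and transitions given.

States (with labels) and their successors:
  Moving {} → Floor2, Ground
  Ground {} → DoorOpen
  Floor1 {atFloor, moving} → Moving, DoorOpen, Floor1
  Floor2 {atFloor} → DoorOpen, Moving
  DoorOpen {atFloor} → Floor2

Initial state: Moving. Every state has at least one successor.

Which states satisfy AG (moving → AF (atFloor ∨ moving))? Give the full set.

States satisfying moving → AF (atFloor ∨ moving): {Moving, Ground, Floor1, Floor2, DoorOpen}.
States satisfying AG (moving → AF (atFloor ∨ moving)): {Moving, Ground, Floor1, Floor2, DoorOpen}.

{Moving, Ground, Floor1, Floor2, DoorOpen}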